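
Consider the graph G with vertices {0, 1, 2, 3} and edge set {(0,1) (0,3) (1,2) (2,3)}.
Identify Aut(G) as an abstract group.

the hyperoctahedral group B_2

G is 2-regular and bipartite on 2^2 = 4 vertices with girth 4; it is the hypercube graph Q_2. The symmetry group of the 2-cube is the hyperoctahedral group B_2 = Z_2 ≀ S_2, of order 2^2·2! = 8.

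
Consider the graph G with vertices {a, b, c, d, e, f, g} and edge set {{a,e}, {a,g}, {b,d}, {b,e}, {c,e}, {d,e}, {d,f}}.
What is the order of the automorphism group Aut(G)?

Degrees alone do not determine every vertex (e.g. a and b both have degree 2), but their neighbour-degree multisets differ: N(a) has degrees [1, 4] while N(b) has degrees [3, 4]. Repeating this refinement separates all vertices, so the only automorphism is the identity.

1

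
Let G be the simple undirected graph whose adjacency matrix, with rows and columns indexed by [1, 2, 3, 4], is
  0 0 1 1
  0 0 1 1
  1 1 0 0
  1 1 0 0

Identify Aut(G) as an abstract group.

G is 2-regular and bipartite with parts {3, 4} and {1, 2} (each part is independent and every cross-pair is an edge), so G = K_{2,2}. Aut(K_{2,2}) is the wreath product S_2 ≀ Z_2: permute within each part, then optionally swap the parts; |Aut| = 2·(2!)² = 8.

(S_2 × S_2) ⋊ Z_2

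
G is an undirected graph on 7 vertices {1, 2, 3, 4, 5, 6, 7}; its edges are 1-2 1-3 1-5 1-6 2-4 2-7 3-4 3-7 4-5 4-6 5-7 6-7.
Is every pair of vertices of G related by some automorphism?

No

Automorphisms preserve degree, but G has vertices of degree 3 and vertices of degree 4; no automorphism maps one to the other, so G is not vertex-transitive.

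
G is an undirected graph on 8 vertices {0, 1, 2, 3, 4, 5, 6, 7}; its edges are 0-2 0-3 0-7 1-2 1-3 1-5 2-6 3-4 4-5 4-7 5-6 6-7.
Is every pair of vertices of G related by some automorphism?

Yes

G is 3-regular and bipartite on 2^3 = 8 vertices with girth 4; it is the hypercube graph Q_3. Aut(Q_3) consists of the signed permutations of the 3 coordinate axes: 3! permutations times 2^3 sign flips, so |Aut| = 2^3·3! = 48. This group acts transitively on the 8 vertices.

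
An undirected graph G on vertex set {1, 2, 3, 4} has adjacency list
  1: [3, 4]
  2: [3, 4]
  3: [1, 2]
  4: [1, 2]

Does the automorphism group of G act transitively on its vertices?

Yes

G is 2-regular and bipartite on 2^2 = 4 vertices with girth 4; it is the hypercube graph Q_2. The symmetry group of the 2-cube is the hyperoctahedral group B_2 = Z_2 ≀ S_2, of order 2^2·2! = 8. Under this action every vertex can be carried to every other, so G is vertex-transitive.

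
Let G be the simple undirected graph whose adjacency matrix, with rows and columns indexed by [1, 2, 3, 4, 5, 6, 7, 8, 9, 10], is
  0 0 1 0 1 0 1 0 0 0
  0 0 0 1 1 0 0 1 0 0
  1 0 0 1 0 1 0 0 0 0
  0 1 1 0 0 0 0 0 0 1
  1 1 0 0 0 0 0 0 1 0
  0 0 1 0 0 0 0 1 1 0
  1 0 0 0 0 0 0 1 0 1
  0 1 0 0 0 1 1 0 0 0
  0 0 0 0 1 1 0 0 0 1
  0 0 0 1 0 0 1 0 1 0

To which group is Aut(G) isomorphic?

the symmetric group S_5

G is 3-regular on 10 vertices with no triangles and no 4-cycles (girth 5): this is the Petersen graph. Viewing the Petersen graph as the Kneser graph K(5,2) — vertices are 2-subsets of {1,…,5}, edges join disjoint pairs — its automorphisms are exactly the permutations of the 5-element set, so Aut ≅ S_5 of order 120.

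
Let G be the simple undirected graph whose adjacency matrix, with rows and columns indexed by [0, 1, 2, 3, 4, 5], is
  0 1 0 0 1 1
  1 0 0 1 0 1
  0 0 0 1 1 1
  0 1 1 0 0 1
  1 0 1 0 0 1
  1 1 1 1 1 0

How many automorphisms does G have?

Vertex 5 is the unique vertex of degree 5; the remaining 5 vertices each have degree 3 and induce a cycle, so G is the wheel on 6 vertices with hub 5. With the hub fixed, the remaining symmetry is that of the rim cycle C_5, giving the dihedral group D_5.

10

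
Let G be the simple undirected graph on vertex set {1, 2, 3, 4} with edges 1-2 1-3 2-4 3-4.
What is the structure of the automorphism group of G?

D_4

G is 2-regular and bipartite on 2^2 = 4 vertices with girth 4; it is the hypercube graph Q_2. Aut(Q_2) consists of the signed permutations of the 2 coordinate axes: 2! permutations times 2^2 sign flips, so |Aut| = 2^2·2! = 8.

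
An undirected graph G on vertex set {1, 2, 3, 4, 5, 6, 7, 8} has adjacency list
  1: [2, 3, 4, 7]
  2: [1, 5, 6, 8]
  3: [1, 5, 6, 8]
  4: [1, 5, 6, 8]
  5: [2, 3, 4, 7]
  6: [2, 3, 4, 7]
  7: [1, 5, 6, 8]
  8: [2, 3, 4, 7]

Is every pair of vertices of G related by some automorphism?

Yes

G is 4-regular and bipartite with parts {2, 3, 4, 7} and {1, 5, 6, 8} (each part is independent and every cross-pair is an edge), so G = K_{4,4}. Each part can be permuted independently (S_4 × S_4) and the two equal-size parts can also be swapped, giving (S_4 × S_4) ⋊ Z_2 of order 2·(4!)² = 1152. This group acts transitively on the 8 vertices.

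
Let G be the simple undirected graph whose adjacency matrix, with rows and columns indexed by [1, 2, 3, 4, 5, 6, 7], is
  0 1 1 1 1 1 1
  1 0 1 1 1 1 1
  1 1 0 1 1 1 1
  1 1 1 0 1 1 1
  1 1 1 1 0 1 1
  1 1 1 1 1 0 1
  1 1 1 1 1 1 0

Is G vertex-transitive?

Yes

All 7 vertices are pairwise adjacent: G = K_7. Any permutation of the 7 vertices preserves K_7, so Aut(K_7) = S_7 of order 7! = 5040. This group acts transitively on the 7 vertices.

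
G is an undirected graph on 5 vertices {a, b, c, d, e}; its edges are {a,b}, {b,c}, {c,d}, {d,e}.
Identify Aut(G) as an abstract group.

The degree sequence is [1, 2, 2, 2, 1]; the two degree-1 vertices a and e are the ends of a path, so G = P_5. A path has exactly one nontrivial symmetry — reversal — giving Aut(G) of order 2.

the cyclic group of order 2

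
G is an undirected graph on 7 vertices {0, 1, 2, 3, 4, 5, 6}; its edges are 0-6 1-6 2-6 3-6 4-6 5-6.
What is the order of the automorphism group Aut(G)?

720

Vertex 6 has degree 6 and every other vertex has degree 1, so G is the star K_{1,6} with centre 6. The 6 leaves are pairwise interchangeable while the centre is fixed, giving Aut(G) = S_6.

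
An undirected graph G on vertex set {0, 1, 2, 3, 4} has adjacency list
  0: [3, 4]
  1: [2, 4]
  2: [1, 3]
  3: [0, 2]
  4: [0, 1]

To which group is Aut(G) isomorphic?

D_5

Every vertex has degree 2 and the graph is connected, so G is the 5-cycle C_5. The automorphisms of the 5-cycle are exactly the symmetries of a regular 5-gon: the dihedral group D_5, |D_5| = 10.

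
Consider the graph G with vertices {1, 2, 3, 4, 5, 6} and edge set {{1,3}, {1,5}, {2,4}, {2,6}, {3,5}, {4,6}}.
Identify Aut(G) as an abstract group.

G has two connected components, {2, 4, 6} and {1, 3, 5}; each is 2-regular, so G = C_3 ⊔ C_3. With two isomorphic components, Aut(G) = Aut(C_3) ≀ S_2 = (D_3 × D_3) ⋊ Z_2: permute each cycle by D_3, then optionally swap the two cycles. Order 2·(2·3)² = 72.

D_3 ≀ Z_2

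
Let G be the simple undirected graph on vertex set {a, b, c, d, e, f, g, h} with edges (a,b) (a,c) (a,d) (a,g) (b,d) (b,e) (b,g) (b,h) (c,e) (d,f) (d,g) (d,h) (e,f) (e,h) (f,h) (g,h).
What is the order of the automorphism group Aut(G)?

The degree sequence is [4, 5, 2, 5, 4, 3, 4, 5]. Checking the degree-preserving permutations of the vertex set shows that none except the identity preserves every edge, so Aut(G) is trivial.

1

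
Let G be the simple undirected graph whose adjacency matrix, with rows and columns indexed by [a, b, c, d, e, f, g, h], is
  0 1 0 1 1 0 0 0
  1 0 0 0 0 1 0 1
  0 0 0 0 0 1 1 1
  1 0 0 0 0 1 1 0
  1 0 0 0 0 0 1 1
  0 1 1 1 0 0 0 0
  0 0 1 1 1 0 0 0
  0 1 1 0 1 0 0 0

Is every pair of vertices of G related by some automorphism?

G is 3-regular and bipartite on 2^3 = 8 vertices with girth 4; it is the hypercube graph Q_3. Aut(Q_3) consists of the signed permutations of the 3 coordinate axes: 3! permutations times 2^3 sign flips, so |Aut| = 2^3·3! = 48. This group acts transitively on the 8 vertices.

Yes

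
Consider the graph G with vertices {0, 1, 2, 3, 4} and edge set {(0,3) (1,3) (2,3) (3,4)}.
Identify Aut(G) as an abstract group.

Vertex 3 has degree 4 and every other vertex has degree 1, so G is the star K_{1,4} with centre 3. The 4 leaves are pairwise interchangeable while the centre is fixed, giving Aut(G) = S_4.

the symmetric group on 4 letters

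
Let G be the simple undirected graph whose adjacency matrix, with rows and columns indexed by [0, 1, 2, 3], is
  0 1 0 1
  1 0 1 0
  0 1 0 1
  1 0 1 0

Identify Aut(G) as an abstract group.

G is 2-regular and bipartite on 2^2 = 4 vertices with girth 4; it is the hypercube graph Q_2. Aut(Q_2) consists of the signed permutations of the 2 coordinate axes: 2! permutations times 2^2 sign flips, so |Aut| = 2^2·2! = 8.

the hyperoctahedral group B_2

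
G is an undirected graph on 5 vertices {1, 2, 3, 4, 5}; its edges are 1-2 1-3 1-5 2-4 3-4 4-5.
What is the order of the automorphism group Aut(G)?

The vertices split by degree into {1, 4} (degree 3) and {2, 3, 5} (degree 2); every edge runs between the two parts, so G is the complete bipartite graph K_{2,3}. Automorphisms preserve the bipartition setwise (since the parts differ in size) and act as S_3 × S_2 within it; |Aut| = 12.

12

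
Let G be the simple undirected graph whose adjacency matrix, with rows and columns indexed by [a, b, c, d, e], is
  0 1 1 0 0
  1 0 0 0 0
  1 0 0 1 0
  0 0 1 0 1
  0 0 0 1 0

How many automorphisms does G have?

2

The degree sequence is [2, 1, 2, 2, 1]; the two degree-1 vertices b and e are the ends of a path, so G = P_5. A path has exactly one nontrivial symmetry — reversal — giving Aut(G) of order 2.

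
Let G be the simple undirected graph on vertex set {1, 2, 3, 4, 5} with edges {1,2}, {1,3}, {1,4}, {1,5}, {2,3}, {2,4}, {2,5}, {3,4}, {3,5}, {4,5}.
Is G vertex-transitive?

All 5 vertices are pairwise adjacent: G = K_5. Any permutation of the 5 vertices preserves K_5, so Aut(K_5) = S_5 of order 5! = 120. This group acts transitively on the 5 vertices.

Yes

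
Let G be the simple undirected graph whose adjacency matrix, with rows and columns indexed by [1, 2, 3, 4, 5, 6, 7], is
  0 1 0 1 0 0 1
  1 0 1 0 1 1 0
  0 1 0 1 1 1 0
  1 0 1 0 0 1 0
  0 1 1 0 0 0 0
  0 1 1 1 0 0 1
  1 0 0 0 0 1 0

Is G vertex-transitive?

No

Automorphisms preserve degree, but G has vertices of degree 2 and vertices of degree 4; no automorphism maps one to the other, so G is not vertex-transitive.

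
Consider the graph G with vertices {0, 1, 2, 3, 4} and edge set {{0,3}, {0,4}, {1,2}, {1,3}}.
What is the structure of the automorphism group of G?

The degree sequence is [2, 2, 1, 2, 1]; the two degree-1 vertices 2 and 4 are the ends of a path, so G = P_5. The only nontrivial automorphism of a path is the end-to-end reflection, so Aut(G) ≅ Z_2.

C_2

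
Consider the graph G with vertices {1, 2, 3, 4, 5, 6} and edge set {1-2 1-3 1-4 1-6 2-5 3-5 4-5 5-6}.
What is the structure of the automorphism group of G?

The vertices split by degree into {1, 5} (degree 4) and {2, 3, 4, 6} (degree 2); every edge runs between the two parts, so G is the complete bipartite graph K_{2,4}. The parts have unequal sizes, so no automorphism swaps them; each part is permuted independently, giving S_2 × S_4 of order 2!·4! = 48.

S_2 × S_4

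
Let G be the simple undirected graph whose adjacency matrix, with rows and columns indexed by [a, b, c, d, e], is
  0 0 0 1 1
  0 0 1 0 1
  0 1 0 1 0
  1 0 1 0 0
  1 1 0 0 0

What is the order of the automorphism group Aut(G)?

G is 2-regular and connected on 5 vertices, i.e. the cycle C_5. C_5 has 5 rotations and 5 reflections, so Aut(C_5) ≅ D_5 of order 10.

10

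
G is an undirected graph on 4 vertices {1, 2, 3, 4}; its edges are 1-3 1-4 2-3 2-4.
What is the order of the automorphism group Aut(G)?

G is 2-regular and connected on 4 vertices, i.e. the cycle C_4. The automorphisms of the 4-cycle are exactly the symmetries of a regular 4-gon: the dihedral group D_4, |D_4| = 8.

8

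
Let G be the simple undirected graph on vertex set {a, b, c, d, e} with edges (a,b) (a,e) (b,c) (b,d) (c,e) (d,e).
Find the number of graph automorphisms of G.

The vertices split by degree into {b, e} (degree 3) and {a, c, d} (degree 2); every edge runs between the two parts, so G is the complete bipartite graph K_{2,3}. The parts have unequal sizes, so no automorphism swaps them; each part is permuted independently, giving S_2 × S_3 of order 2!·3! = 12.

12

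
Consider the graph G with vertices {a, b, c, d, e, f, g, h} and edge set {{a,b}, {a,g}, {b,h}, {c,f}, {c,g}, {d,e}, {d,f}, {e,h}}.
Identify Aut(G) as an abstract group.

the dihedral group of order 16

Every vertex has degree 2 and the graph is connected, so G is the 8-cycle C_8. The automorphisms of the 8-cycle are exactly the symmetries of a regular 8-gon: the dihedral group D_8, |D_8| = 16.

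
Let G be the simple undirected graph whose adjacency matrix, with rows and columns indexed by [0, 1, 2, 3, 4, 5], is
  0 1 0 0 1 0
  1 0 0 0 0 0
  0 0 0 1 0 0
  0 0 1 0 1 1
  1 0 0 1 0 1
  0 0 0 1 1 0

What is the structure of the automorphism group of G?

1

Degrees alone do not determine every vertex (e.g. 0 and 5 both have degree 2), but their neighbour-degree multisets differ: N(0) has degrees [1, 3] while N(5) has degrees [3, 3]. Repeating this refinement separates all vertices, so the only automorphism is the identity.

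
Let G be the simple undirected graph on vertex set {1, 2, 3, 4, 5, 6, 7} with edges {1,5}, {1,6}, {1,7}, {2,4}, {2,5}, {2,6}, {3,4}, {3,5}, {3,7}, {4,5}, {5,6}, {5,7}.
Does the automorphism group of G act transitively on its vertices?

Vertex 5 is the only vertex of degree 6, so every automorphism fixes it; G is not vertex-transitive.

No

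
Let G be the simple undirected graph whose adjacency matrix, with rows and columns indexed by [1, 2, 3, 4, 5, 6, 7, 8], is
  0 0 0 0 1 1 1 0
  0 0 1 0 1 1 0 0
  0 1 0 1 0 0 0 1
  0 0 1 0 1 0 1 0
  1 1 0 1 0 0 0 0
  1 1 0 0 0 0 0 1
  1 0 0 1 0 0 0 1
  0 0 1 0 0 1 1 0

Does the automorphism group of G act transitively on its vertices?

Yes

G is 3-regular and bipartite on 2^3 = 8 vertices with girth 4; it is the hypercube graph Q_3. The symmetry group of the 3-cube is the hyperoctahedral group B_3 = Z_2 ≀ S_3, of order 2^3·3! = 48. Under this action every vertex can be carried to every other, so G is vertex-transitive.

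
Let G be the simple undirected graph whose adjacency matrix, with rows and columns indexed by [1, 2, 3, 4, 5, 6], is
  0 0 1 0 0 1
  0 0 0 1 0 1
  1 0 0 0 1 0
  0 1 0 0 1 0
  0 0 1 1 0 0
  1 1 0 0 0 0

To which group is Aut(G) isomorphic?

D_6

Every vertex has degree 2 and the graph is connected, so G is the 6-cycle C_6. The automorphisms of the 6-cycle are exactly the symmetries of a regular 6-gon: the dihedral group D_6, |D_6| = 12.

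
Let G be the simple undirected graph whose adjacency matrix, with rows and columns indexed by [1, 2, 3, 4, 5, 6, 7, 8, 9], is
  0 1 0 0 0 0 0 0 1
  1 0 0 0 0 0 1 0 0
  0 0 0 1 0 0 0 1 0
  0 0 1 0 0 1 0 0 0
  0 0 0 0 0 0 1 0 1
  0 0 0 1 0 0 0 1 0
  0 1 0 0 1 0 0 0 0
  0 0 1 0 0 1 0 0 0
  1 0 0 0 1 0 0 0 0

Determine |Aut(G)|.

G has two connected components, {1, 2, 5, 7, 9} and {3, 4, 6, 8}; each is 2-regular, so G = C_5 ⊔ C_4. The components are non-isomorphic (different sizes), so Aut(G) = Aut(C_4) × Aut(C_5) = D_4 × D_5 of order 8·10 = 80.

80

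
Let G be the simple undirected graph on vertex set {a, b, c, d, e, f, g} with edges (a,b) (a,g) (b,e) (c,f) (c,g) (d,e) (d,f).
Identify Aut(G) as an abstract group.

the dihedral group of order 14

G is 2-regular and connected on 7 vertices, i.e. the cycle C_7. The automorphisms of the 7-cycle are exactly the symmetries of a regular 7-gon: the dihedral group D_7, |D_7| = 14.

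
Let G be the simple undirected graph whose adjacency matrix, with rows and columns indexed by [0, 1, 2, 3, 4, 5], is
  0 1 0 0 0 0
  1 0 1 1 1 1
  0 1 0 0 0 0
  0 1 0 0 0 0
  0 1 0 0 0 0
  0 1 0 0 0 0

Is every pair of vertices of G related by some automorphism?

Vertex 1 is the only vertex of degree 5, so every automorphism fixes it; G is not vertex-transitive.

No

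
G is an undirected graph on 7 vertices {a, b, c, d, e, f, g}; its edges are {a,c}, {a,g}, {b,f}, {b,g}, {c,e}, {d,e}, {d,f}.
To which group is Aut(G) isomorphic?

G is 2-regular and connected on 7 vertices, i.e. the cycle C_7. C_7 has 7 rotations and 7 reflections, so Aut(C_7) ≅ D_7 of order 14.

the dihedral group of order 14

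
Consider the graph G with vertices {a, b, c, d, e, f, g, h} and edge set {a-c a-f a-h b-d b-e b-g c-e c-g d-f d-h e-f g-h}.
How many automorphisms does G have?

48

G is 3-regular and bipartite on 2^3 = 8 vertices with girth 4; it is the hypercube graph Q_3. Aut(Q_3) consists of the signed permutations of the 3 coordinate axes: 3! permutations times 2^3 sign flips, so |Aut| = 2^3·3! = 48.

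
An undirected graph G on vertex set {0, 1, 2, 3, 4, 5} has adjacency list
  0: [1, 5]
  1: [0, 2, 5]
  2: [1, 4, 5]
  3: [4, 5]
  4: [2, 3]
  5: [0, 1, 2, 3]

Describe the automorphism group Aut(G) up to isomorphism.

The degree sequence is [2, 3, 3, 2, 2, 4]. Checking the degree-preserving permutations of the vertex set shows that none except the identity preserves every edge, so Aut(G) is trivial.

1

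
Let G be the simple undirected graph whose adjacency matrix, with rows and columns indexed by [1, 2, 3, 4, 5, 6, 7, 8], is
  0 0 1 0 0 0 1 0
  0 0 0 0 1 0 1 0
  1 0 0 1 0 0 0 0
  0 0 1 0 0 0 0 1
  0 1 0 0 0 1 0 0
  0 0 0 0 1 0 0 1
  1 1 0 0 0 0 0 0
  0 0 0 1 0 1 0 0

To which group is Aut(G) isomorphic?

Every vertex has degree 2 and the graph is connected, so G is the 8-cycle C_8. C_8 has 8 rotations and 8 reflections, so Aut(C_8) ≅ D_8 of order 16.

D_8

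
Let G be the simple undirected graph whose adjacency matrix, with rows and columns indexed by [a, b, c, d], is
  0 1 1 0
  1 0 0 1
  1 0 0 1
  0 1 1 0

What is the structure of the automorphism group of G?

D_4

G is 2-regular and bipartite on 2^2 = 4 vertices with girth 4; it is the hypercube graph Q_2. The symmetry group of the 2-cube is the hyperoctahedral group B_2 = Z_2 ≀ S_2, of order 2^2·2! = 8.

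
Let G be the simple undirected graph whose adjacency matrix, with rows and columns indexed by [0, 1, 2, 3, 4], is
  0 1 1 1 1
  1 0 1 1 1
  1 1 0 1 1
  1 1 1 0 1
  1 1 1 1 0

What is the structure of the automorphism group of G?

Every vertex has degree 4, so G is the complete graph K_5. Every bijection on the vertex set is an automorphism of K_5; hence Aut(K_5) ≅ S_5, order 120.

the symmetric group on 5 letters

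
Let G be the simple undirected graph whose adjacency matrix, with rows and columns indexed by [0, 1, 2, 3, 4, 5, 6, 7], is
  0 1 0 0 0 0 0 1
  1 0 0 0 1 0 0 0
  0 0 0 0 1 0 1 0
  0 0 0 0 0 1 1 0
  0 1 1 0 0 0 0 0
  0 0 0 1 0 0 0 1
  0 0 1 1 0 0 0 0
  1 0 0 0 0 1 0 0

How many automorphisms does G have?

16

Every vertex has degree 2 and the graph is connected, so G is the 8-cycle C_8. The automorphisms of the 8-cycle are exactly the symmetries of a regular 8-gon: the dihedral group D_8, |D_8| = 16.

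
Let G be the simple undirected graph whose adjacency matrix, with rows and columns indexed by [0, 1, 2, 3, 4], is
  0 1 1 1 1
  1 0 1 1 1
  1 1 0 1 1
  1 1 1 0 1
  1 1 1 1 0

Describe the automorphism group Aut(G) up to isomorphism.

All 5 vertices are pairwise adjacent: G = K_5. Any permutation of the 5 vertices preserves K_5, so Aut(K_5) = S_5 of order 5! = 120.

the symmetric group on 5 letters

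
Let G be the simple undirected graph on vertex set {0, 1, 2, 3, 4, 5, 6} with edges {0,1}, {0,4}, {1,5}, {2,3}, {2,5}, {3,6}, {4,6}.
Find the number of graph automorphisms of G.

14

G is 2-regular and connected on 7 vertices, i.e. the cycle C_7. The automorphisms of the 7-cycle are exactly the symmetries of a regular 7-gon: the dihedral group D_7, |D_7| = 14.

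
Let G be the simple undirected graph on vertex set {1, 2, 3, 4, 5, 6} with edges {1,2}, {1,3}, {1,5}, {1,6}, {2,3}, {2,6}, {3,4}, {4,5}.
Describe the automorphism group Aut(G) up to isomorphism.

The degree sequence is [4, 3, 3, 2, 2, 2]. Checking the degree-preserving permutations of the vertex set shows that none except the identity preserves every edge, so Aut(G) is trivial.

the trivial group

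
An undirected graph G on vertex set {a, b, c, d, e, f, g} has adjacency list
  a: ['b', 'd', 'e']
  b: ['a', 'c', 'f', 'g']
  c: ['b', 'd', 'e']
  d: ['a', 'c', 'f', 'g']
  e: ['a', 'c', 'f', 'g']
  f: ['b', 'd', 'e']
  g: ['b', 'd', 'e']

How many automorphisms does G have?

144

The vertices split by degree into {b, d, e} (degree 4) and {a, c, f, g} (degree 3); every edge runs between the two parts, so G is the complete bipartite graph K_{3,4}. Automorphisms preserve the bipartition setwise (since the parts differ in size) and act as S_4 × S_3 within it; |Aut| = 144.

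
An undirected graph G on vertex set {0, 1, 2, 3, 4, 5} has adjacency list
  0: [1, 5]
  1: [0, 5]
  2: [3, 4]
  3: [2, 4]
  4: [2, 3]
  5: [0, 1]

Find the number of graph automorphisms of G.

G has two connected components, {0, 1, 5} and {2, 3, 4}; each is 2-regular, so G = C_3 ⊔ C_3. Aut of a disjoint union of two copies of C_3 is the wreath product D_3 ≀ Z_2, of order 2·6² = 72.

72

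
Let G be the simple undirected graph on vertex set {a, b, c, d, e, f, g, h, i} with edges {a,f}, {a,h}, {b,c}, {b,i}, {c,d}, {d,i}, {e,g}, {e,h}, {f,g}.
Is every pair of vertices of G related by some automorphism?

No

G has two connected components, {a, e, f, g, h} and {b, c, d, i}; each is 2-regular, so G = C_5 ⊔ C_4. The orbit of a under Aut(G) is {a, e, f, g, h}, which does not contain b, so G is not vertex-transitive.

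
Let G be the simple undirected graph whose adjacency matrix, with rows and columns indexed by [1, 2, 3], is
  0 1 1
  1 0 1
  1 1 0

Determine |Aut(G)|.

6

Every vertex has degree 2, so G is the complete graph K_3. Every bijection on the vertex set is an automorphism of K_3; hence Aut(K_3) ≅ S_3, order 6.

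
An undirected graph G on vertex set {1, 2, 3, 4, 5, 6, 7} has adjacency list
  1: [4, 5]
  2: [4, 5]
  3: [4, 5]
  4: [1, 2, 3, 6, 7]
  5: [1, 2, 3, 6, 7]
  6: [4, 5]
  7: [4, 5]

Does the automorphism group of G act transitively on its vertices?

Automorphisms preserve degree, but G has vertices of degree 2 and vertices of degree 5; no automorphism maps one to the other, so G is not vertex-transitive.

No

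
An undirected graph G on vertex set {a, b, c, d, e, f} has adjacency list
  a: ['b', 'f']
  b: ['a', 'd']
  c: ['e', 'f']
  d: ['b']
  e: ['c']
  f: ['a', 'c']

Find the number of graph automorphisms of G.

2

The degree sequence is [2, 2, 2, 1, 1, 2]; the two degree-1 vertices d and e are the ends of a path, so G = P_6. A path has exactly one nontrivial symmetry — reversal — giving Aut(G) of order 2.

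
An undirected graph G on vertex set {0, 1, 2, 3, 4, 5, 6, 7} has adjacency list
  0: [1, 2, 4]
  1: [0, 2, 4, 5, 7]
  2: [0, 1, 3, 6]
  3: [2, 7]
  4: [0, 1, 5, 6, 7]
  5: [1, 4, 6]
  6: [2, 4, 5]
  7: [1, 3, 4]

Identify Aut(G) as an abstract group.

Degrees alone do not determine every vertex (e.g. 0 and 5 both have degree 3), but their neighbour-degree multisets differ: N(0) has degrees [4, 5, 5] while N(5) has degrees [3, 5, 5]. Repeating this refinement separates all vertices, so the only automorphism is the identity.

the trivial group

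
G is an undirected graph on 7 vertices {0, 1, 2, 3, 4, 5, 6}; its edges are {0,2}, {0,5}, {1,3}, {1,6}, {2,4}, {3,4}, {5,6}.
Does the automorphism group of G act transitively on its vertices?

Yes

Every vertex has degree 2 and the graph is connected, so G is the 7-cycle C_7. The automorphisms of the 7-cycle are exactly the symmetries of a regular 7-gon: the dihedral group D_7, |D_7| = 14. This group acts transitively on the 7 vertices.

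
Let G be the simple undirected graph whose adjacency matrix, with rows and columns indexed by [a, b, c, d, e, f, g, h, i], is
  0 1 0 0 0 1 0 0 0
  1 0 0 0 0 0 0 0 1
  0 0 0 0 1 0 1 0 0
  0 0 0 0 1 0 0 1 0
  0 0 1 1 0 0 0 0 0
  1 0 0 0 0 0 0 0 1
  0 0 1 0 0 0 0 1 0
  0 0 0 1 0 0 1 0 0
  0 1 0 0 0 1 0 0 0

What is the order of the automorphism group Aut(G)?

80

G has two connected components, {c, d, e, g, h} and {a, b, f, i}; each is 2-regular, so G = C_5 ⊔ C_4. The components are non-isomorphic (different sizes), so Aut(G) = Aut(C_5) × Aut(C_4) = D_5 × D_4 of order 10·8 = 80.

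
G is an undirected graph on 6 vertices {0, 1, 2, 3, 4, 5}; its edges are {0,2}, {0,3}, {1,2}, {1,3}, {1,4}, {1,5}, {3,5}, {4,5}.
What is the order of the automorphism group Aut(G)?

1

The degree sequence is [2, 4, 2, 3, 2, 3]. Checking the degree-preserving permutations of the vertex set shows that none except the identity preserves every edge, so Aut(G) is trivial.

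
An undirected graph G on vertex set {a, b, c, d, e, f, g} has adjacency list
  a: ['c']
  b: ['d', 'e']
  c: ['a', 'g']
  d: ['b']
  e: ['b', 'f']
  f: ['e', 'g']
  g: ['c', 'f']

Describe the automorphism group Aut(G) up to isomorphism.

the cyclic group of order 2

The degree sequence is [1, 2, 2, 1, 2, 2, 2]; the two degree-1 vertices a and d are the ends of a path, so G = P_7. The only nontrivial automorphism of a path is the end-to-end reflection, so Aut(G) ≅ Z_2.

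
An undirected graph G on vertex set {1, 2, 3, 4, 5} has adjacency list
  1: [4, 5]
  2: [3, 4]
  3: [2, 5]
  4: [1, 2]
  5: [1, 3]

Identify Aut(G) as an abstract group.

the dihedral group of order 10

G is 2-regular and connected on 5 vertices, i.e. the cycle C_5. C_5 has 5 rotations and 5 reflections, so Aut(C_5) ≅ D_5 of order 10.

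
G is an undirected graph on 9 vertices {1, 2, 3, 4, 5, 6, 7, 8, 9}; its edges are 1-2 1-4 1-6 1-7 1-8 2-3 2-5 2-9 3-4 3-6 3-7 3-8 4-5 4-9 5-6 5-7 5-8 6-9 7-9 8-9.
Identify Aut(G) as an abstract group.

The vertices split by degree into {1, 3, 5, 9} (degree 5) and {2, 4, 6, 7, 8} (degree 4); every edge runs between the two parts, so G is the complete bipartite graph K_{4,5}. Automorphisms preserve the bipartition setwise (since the parts differ in size) and act as S_4 × S_5 within it; |Aut| = 2880.

S_4 × S_5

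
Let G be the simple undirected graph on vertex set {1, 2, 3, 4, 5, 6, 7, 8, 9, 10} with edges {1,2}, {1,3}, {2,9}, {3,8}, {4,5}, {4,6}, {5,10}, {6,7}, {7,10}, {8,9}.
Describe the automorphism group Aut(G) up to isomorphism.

D_5 ≀ Z_2

G has two connected components, {4, 5, 6, 7, 10} and {1, 2, 3, 8, 9}; each is 2-regular, so G = C_5 ⊔ C_5. With two isomorphic components, Aut(G) = Aut(C_5) ≀ S_2 = (D_5 × D_5) ⋊ Z_2: permute each cycle by D_5, then optionally swap the two cycles. Order 2·(2·5)² = 200.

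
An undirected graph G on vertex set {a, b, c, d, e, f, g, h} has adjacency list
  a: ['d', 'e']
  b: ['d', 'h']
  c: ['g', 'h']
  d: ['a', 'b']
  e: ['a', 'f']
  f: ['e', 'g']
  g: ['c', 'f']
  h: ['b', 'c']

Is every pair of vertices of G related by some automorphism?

Every vertex has degree 2 and the graph is connected, so G is the 8-cycle C_8. C_8 has 8 rotations and 8 reflections, so Aut(C_8) ≅ D_8 of order 16. This group acts transitively on the 8 vertices.

Yes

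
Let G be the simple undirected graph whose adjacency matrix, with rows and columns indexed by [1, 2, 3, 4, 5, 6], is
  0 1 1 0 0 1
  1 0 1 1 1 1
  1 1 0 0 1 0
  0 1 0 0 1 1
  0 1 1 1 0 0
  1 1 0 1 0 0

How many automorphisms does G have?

10

Vertex 2 is the unique vertex of degree 5; the remaining 5 vertices each have degree 3 and induce a cycle, so G is the wheel on 6 vertices with hub 2. With the hub fixed, the remaining symmetry is that of the rim cycle C_5, giving the dihedral group D_5.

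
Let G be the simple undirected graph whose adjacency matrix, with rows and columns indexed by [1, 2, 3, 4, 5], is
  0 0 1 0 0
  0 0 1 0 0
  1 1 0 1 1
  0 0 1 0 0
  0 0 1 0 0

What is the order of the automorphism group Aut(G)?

Vertex 3 has degree 4 and every other vertex has degree 1, so G is the star K_{1,4} with centre 3. Any automorphism fixes the centre and permutes the 4 leaves freely, so Aut(G) ≅ S_4 of order 4! = 24.

24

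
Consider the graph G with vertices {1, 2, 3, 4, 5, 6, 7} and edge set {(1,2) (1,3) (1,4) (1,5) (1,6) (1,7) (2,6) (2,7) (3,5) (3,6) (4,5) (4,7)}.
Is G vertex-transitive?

No

Vertex 1 is the only vertex of degree 6, so every automorphism fixes it; G is not vertex-transitive.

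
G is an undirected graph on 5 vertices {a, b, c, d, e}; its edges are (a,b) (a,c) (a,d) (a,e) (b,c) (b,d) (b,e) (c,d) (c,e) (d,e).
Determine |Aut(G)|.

120

Every vertex has degree 4, so G is the complete graph K_5. Any permutation of the 5 vertices preserves K_5, so Aut(K_5) = S_5 of order 5! = 120.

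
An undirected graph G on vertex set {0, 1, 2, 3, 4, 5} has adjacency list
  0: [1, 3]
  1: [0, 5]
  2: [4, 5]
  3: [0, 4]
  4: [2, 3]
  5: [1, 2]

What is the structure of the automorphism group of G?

D_6

G is 2-regular and connected on 6 vertices, i.e. the cycle C_6. C_6 has 6 rotations and 6 reflections, so Aut(C_6) ≅ D_6 of order 12.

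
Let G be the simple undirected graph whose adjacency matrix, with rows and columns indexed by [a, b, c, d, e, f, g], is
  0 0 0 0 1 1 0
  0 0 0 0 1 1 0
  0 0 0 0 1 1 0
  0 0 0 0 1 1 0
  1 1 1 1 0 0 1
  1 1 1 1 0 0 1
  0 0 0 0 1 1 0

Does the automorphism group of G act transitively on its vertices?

No

Automorphisms preserve degree, but G has vertices of degree 2 and vertices of degree 5; no automorphism maps one to the other, so G is not vertex-transitive.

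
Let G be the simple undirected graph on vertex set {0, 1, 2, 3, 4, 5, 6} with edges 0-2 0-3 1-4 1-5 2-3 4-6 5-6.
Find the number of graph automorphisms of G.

48

G has two connected components, {1, 4, 5, 6} and {0, 2, 3}; each is 2-regular, so G = C_4 ⊔ C_3. The components are non-isomorphic (different sizes), so Aut(G) = Aut(C_4) × Aut(C_3) = D_4 × D_3 of order 8·6 = 48.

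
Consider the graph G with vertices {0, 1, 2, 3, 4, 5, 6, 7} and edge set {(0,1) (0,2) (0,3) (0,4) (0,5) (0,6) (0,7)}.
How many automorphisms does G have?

Vertex 0 has degree 7 and every other vertex has degree 1, so G is the star K_{1,7} with centre 0. The 7 leaves are pairwise interchangeable while the centre is fixed, giving Aut(G) = S_7.

5040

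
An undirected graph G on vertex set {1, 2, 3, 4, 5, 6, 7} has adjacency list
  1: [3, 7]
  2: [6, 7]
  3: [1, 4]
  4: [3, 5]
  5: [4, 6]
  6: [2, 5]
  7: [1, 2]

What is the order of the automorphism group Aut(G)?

Every vertex has degree 2 and the graph is connected, so G is the 7-cycle C_7. The automorphisms of the 7-cycle are exactly the symmetries of a regular 7-gon: the dihedral group D_7, |D_7| = 14.

14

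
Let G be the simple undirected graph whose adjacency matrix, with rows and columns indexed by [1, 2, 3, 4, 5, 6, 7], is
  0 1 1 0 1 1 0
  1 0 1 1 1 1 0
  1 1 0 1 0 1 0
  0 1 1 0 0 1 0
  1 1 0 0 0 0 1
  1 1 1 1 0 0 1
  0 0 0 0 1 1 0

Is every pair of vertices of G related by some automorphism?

Vertex 7 is the only vertex of degree 2, so every automorphism fixes it; G is not vertex-transitive.

No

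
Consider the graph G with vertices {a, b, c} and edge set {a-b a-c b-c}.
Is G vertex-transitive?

Yes

All 3 vertices are pairwise adjacent: G = K_3. Any permutation of the 3 vertices preserves K_3, so Aut(K_3) = S_3 of order 3! = 6. This group acts transitively on the 3 vertices.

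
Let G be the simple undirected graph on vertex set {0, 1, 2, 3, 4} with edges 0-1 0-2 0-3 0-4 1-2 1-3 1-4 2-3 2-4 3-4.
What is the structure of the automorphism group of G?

S_5

Every vertex has degree 4, so G is the complete graph K_5. Every bijection on the vertex set is an automorphism of K_5; hence Aut(K_5) ≅ S_5, order 120.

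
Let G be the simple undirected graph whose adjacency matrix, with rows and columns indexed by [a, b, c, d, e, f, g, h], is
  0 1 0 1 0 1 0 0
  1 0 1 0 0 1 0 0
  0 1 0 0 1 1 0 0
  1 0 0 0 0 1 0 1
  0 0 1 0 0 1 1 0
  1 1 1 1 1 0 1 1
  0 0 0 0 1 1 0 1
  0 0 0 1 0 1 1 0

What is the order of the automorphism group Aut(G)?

14

Vertex f is the unique vertex of degree 7; the remaining 7 vertices each have degree 3 and induce a cycle, so G is the wheel on 8 vertices with hub f. With the hub fixed, the remaining symmetry is that of the rim cycle C_7, giving the dihedral group D_7.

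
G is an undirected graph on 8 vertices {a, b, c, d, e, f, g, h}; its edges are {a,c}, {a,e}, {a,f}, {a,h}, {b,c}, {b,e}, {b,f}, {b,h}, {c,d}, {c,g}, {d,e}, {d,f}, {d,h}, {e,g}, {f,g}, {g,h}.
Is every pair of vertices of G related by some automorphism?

G is 4-regular and bipartite with parts {c, e, f, h} and {a, b, d, g} (each part is independent and every cross-pair is an edge), so G = K_{4,4}. Aut(K_{4,4}) is the wreath product S_4 ≀ Z_2: permute within each part, then optionally swap the parts; |Aut| = 2·(4!)² = 1152. Under this action every vertex can be carried to every other, so G is vertex-transitive.

Yes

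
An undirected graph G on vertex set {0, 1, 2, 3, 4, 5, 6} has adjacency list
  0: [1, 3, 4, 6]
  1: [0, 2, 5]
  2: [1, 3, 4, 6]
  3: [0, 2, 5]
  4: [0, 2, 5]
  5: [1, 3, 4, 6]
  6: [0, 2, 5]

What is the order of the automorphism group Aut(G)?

144

The vertices split by degree into {0, 2, 5} (degree 4) and {1, 3, 4, 6} (degree 3); every edge runs between the two parts, so G is the complete bipartite graph K_{3,4}. Automorphisms preserve the bipartition setwise (since the parts differ in size) and act as S_4 × S_3 within it; |Aut| = 144.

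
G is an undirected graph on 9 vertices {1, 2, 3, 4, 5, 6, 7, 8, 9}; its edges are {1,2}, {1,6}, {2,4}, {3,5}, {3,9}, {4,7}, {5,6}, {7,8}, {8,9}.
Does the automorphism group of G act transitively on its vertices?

G is 2-regular and connected on 9 vertices, i.e. the cycle C_9. C_9 has 9 rotations and 9 reflections, so Aut(C_9) ≅ D_9 of order 18. Under this action every vertex can be carried to every other, so G is vertex-transitive.

Yes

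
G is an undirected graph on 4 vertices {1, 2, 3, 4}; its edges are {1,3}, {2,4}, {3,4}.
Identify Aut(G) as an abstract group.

The degree sequence is [1, 1, 2, 2]; the two degree-1 vertices 1 and 2 are the ends of a path, so G = P_4. A path has exactly one nontrivial symmetry — reversal — giving Aut(G) of order 2.

C_2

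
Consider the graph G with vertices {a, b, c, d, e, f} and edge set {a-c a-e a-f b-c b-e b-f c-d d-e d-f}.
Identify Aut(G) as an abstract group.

S_3 ≀ Z_2

G is 3-regular and bipartite with parts {a, b, d} and {c, e, f} (each part is independent and every cross-pair is an edge), so G = K_{3,3}. Each part can be permuted independently (S_3 × S_3) and the two equal-size parts can also be swapped, giving (S_3 × S_3) ⋊ Z_2 of order 2·(3!)² = 72.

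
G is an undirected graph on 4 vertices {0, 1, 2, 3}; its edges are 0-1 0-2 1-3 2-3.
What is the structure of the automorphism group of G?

D_4

G is 2-regular and connected on 4 vertices, i.e. the cycle C_4. C_4 has 4 rotations and 4 reflections, so Aut(C_4) ≅ D_4 of order 8.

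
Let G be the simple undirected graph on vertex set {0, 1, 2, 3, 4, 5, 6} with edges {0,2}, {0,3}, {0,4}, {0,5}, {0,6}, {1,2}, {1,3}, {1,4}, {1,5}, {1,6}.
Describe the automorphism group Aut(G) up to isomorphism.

The vertices split by degree into {0, 1} (degree 5) and {2, 3, 4, 5, 6} (degree 2); every edge runs between the two parts, so G is the complete bipartite graph K_{2,5}. Automorphisms preserve the bipartition setwise (since the parts differ in size) and act as S_5 × S_2 within it; |Aut| = 240.

S_5 × S_2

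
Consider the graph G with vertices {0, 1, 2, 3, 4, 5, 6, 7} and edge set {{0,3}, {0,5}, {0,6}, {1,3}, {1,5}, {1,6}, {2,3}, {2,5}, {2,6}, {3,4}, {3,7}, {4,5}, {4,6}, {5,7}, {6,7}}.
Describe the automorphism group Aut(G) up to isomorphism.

S_3 × S_5

The vertices split by degree into {3, 5, 6} (degree 5) and {0, 1, 2, 4, 7} (degree 3); every edge runs between the two parts, so G is the complete bipartite graph K_{3,5}. Automorphisms preserve the bipartition setwise (since the parts differ in size) and act as S_3 × S_5 within it; |Aut| = 720.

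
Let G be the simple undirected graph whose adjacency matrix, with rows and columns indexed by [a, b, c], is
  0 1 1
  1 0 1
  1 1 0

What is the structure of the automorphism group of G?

Every vertex has degree 2, so G is the complete graph K_3. Every bijection on the vertex set is an automorphism of K_3; hence Aut(K_3) ≅ S_3, order 6.

the symmetric group on 3 letters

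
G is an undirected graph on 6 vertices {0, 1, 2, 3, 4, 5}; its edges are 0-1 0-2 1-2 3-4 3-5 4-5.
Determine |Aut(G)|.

G has two connected components, {3, 4, 5} and {0, 1, 2}; each is 2-regular, so G = C_3 ⊔ C_3. With two isomorphic components, Aut(G) = Aut(C_3) ≀ S_2 = (D_3 × D_3) ⋊ Z_2: permute each cycle by D_3, then optionally swap the two cycles. Order 2·(2·3)² = 72.

72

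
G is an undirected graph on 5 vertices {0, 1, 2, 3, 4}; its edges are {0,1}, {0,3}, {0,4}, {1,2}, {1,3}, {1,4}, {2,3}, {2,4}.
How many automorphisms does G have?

Vertex 1 is the unique vertex of degree 4; the remaining 4 vertices each have degree 3 and induce a cycle, so G is the wheel on 5 vertices with hub 1. With the hub fixed, the remaining symmetry is that of the rim cycle C_4, giving the dihedral group D_4.

8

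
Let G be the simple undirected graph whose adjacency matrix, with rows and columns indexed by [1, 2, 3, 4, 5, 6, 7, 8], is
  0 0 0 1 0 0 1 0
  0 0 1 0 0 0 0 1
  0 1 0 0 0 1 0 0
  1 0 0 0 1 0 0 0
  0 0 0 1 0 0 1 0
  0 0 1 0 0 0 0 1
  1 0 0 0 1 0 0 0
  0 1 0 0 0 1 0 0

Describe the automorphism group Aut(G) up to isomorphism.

(D_4 × D_4) ⋊ Z_2

G has two connected components, {1, 4, 5, 7} and {2, 3, 6, 8}; each is 2-regular, so G = C_4 ⊔ C_4. Aut of a disjoint union of two copies of C_4 is the wreath product D_4 ≀ Z_2, of order 2·8² = 128.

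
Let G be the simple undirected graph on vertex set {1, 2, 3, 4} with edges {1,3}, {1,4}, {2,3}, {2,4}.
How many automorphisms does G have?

8

G is 2-regular and connected on 4 vertices, i.e. the cycle C_4. C_4 has 4 rotations and 4 reflections, so Aut(C_4) ≅ D_4 of order 8.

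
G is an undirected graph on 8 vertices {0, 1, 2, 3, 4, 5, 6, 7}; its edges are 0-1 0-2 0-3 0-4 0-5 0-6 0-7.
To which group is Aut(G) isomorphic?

the symmetric group on 7 letters

Vertex 0 has degree 7 and every other vertex has degree 1, so G is the star K_{1,7} with centre 0. The 7 leaves are pairwise interchangeable while the centre is fixed, giving Aut(G) = S_7.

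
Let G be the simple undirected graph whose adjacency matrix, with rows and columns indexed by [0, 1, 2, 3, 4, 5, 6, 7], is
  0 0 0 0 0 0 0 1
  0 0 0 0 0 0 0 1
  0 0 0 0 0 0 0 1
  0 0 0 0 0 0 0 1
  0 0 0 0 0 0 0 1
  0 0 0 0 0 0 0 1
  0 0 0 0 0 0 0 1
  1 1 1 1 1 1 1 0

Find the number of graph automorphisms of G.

Vertex 7 has degree 7 and every other vertex has degree 1, so G is the star K_{1,7} with centre 7. Any automorphism fixes the centre and permutes the 7 leaves freely, so Aut(G) ≅ S_7 of order 7! = 5040.

5040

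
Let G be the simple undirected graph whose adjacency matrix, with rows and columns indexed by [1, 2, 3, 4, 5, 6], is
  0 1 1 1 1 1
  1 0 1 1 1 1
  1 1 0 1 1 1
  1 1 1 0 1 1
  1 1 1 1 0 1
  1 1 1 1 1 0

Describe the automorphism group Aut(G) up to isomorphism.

the symmetric group on 6 letters

Every vertex has degree 5, so G is the complete graph K_6. Every bijection on the vertex set is an automorphism of K_6; hence Aut(K_6) ≅ S_6, order 720.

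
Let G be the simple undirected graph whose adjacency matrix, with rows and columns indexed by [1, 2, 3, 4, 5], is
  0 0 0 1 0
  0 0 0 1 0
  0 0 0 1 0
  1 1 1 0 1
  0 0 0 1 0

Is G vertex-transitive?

Vertex 4 is the only vertex of degree 4, so every automorphism fixes it; G is not vertex-transitive.

No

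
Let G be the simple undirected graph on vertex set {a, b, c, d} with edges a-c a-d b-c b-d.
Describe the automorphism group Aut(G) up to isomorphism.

G is 2-regular and bipartite on 2^2 = 4 vertices with girth 4; it is the hypercube graph Q_2. Aut(Q_2) consists of the signed permutations of the 2 coordinate axes: 2! permutations times 2^2 sign flips, so |Aut| = 2^2·2! = 8.

Z_2^2 ⋊ S_2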